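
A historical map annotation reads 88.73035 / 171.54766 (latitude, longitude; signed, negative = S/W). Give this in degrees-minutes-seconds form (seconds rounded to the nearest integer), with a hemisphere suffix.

φ: 0.730350 × 60 = 43.82100′ → 43′, remainder × 60 = 49.26″
Longitude: 0.547660° → 32.85960′; 0.85960 × 60 = 51.58″

88°43′49″ N, 171°32′52″ E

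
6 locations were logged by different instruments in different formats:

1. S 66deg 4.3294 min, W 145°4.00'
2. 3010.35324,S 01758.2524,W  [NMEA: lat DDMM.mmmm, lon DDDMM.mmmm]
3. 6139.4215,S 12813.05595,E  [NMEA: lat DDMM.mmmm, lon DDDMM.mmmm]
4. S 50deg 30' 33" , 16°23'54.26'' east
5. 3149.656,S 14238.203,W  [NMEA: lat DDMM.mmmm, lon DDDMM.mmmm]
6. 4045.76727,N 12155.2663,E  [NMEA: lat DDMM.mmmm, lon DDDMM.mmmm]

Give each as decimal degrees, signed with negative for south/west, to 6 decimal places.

1. -66.072157, -145.066667
2. -30.172554, -17.970873
3. -61.657025, 128.217599
4. -50.509167, 16.398406
5. -31.827600, -142.636717
6. 40.762788, 121.921105

Point 1:
  Lat: 66 + 4.3294/60 = 66.0721567
  S → negative
  λ: 4′ = 0.066667°; total 145.0666667
  W ⇒ negate
Point 2:
  Lat: split at 2 digits → 30° and 10.35324′; 30 + 10.35324/60 = 30.1725540
  hemisphere S, so the sign is −
  Longitude: degrees = first 3 digits = 17, minutes = 58.2524; 17 + 58.2524/60 = 17.9708733
  W → negative
Point 3:
  φ: split at 2 digits → 61° and 39.4215′; 61 + 39.4215/60 = 61.6570250
  S ⇒ negate
  Longitude: split at 3 digits → 128° and 13.05595′; 128 + 13.05595/60 = 128.2175992
  E ⇒ keep positive
Point 4:
  φ: 50° + 30/60 + 33/3600 = 50 + 0.500000 + 0.009167 = 50.5091667
  hemisphere S, so the sign is −
  Longitude: 16° + 23/60 + 54.26/3600 = 16 + 0.383333 + 0.015072 = 16.3984056
  E ⇒ keep positive
Point 5:
  Lat: degrees = first 2 digits = 31, minutes = 49.656; 31 + 49.656/60 = 31.8276000
  S ⇒ negate
  λ: degrees = first 3 digits = 142, minutes = 38.203; 142 + 38.203/60 = 142.6367167
  W ⇒ negate
Point 6:
  φ: degrees = first 2 digits = 40, minutes = 45.76727; 40 + 45.76727/60 = 40.7627878
  N ⇒ keep positive
  λ: degrees = first 3 digits = 121, minutes = 55.2663; 121 + 55.2663/60 = 121.9211050
  E → positive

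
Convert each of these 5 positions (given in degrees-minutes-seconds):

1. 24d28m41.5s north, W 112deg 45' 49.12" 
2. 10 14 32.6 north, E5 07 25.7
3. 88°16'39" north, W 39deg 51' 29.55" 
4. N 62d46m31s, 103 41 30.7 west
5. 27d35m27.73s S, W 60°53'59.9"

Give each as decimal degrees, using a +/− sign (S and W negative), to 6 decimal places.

1. 24.478194, -112.763644
2. 10.242389, 5.123806
3. 88.277500, -39.858208
4. 62.775278, -103.691861
5. -27.591036, -60.899972

Point 1:
  φ: 24 + 28/60 + 41.5/3600 = 24.4781944
  N → positive
  Longitude: 45′ + 49.12″ = 45.81867′; 112 + 45.81867/60 = 112.7636444
  W ⇒ negate
Point 2:
  Latitude: 10° + 14/60 + 32.6/3600 = 10 + 0.233333 + 0.009056 = 10.2423889
  N → positive
  Lon: 5° + 7/60 + 25.7/3600 = 5 + 0.116667 + 0.007139 = 5.1238056
  E → positive
Point 3:
  Lat: 88 + 16/60 + 39/3600 = 88.2775000
  N → positive
  λ: 39 + 51/60 + 29.55/3600 = 39.8582083
  W ⇒ negate
Point 4:
  Latitude: 62 + 46/60 + 31/3600 = 62.7752778
  N → positive
  λ: 41′ + 30.7″ = 41.51167′; 103 + 41.51167/60 = 103.6918611
  W → negative
Point 5:
  φ: 27 + 35/60 + 27.73/3600 = 27.5910361
  hemisphere S, so the sign is −
  λ: 53′ + 59.9″ = 53.99833′; 60 + 53.99833/60 = 60.8999722
  hemisphere W, so the sign is −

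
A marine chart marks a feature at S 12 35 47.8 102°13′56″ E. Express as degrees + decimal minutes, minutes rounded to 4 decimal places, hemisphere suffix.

Latitude: seconds/60 = 0.79667; minutes = 35 + 0.79667 = 35.796667
Longitude: seconds/60 = 0.93333; minutes = 13 + 0.93333 = 13.933333

12° 35.7967′ S, 102° 13.9333′ E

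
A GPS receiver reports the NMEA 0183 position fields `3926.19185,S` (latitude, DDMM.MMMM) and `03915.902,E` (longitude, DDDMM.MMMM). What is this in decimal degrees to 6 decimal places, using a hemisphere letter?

39.436531° S, 39.265033° E

Lat: split at 2 digits → 39° and 26.19185′; 39 + 26.19185/60 = 39.4365308
λ: split at 3 digits → 039° and 15.902′; 39 + 15.902/60 = 39.2650333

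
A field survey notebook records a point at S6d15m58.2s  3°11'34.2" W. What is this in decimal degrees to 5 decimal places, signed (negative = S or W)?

φ: 15′ + 58.2″ = 15.97000′; 6 + 15.97000/60 = 6.266167
S ⇒ negate
λ: 3° + 11/60 + 34.2/3600 = 3 + 0.183333 + 0.009500 = 3.192833
W ⇒ negate

-6.26617, -3.19283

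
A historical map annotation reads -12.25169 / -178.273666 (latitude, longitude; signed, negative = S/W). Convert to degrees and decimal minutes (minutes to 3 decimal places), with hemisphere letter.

12° 15.101′ S, 178° 16.420′ W

Latitude is negative → S; |value| = 12.251690
Latitude: minutes = (12.251690 − 12) × 60 = 15.10140
Longitude is negative → W; |value| = 178.273666
Longitude: minutes = (178.273666 − 178) × 60 = 16.41996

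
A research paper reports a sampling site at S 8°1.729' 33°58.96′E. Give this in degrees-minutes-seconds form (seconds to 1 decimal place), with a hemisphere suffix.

8°01′43.7″ S, 33°58′57.6″ E

Latitude: fractional minutes 0.72900 × 60 = 43.740″
Lon: fractional minutes 0.96000 × 60 = 57.600″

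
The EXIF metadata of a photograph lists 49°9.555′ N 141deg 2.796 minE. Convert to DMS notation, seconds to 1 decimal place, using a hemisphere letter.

49°09′33.3″ N, 141°02′47.8″ E

Latitude: 9.55500′ → 9′ and 0.55500 × 60 = 33.300″
Lon: 2.79600′ → 2′ and 0.79600 × 60 = 47.760″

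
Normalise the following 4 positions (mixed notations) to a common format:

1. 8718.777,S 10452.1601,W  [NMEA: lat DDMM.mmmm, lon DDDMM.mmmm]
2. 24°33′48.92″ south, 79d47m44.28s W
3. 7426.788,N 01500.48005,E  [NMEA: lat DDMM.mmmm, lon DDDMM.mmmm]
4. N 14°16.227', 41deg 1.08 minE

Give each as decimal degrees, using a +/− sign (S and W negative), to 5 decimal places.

1. -87.31295, -104.86934
2. -24.56359, -79.79563
3. 74.44647, 15.00800
4. 14.27045, 41.01800

Point 1:
  Lat: split at 2 digits → 87° and 18.777′; 87 + 18.777/60 = 87.312950
  hemisphere S, so the sign is −
  λ: degrees = first 3 digits = 104, minutes = 52.1601; 104 + 52.1601/60 = 104.869335
  W → negative
Point 2:
  Lat: 33′ + 48.92″ = 33.81533′; 24 + 33.81533/60 = 24.563589
  hemisphere S, so the sign is −
  Lon: 47′ + 44.28″ = 47.73800′; 79 + 47.73800/60 = 79.795633
  W ⇒ negate
Point 3:
  φ: split at 2 digits → 74° and 26.788′; 74 + 26.788/60 = 74.446467
  N → positive
  λ: split at 3 digits → 015° and 0.48005′; 15 + 0.48005/60 = 15.008001
  E ⇒ keep positive
Point 4:
  Latitude: 16.227′ = 0.270450°; total 14.270450
  N → positive
  λ: 1.08′ = 0.018000°; total 41.018000
  E ⇒ keep positive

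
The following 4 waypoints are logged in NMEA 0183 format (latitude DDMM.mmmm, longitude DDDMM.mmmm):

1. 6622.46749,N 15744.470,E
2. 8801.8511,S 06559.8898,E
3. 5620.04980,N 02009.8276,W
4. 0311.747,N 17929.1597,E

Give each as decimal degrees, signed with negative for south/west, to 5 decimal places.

Point 1:
  Latitude: split at 2 digits → 66° and 22.46749′; 66 + 22.46749/60 = 66.374458
  N → positive
  λ: split at 3 digits → 157° and 44.47′; 157 + 44.47/60 = 157.741167
  E ⇒ keep positive
Point 2:
  Lat: degrees = first 2 digits = 88, minutes = 1.8511; 88 + 1.8511/60 = 88.030852
  hemisphere S, so the sign is −
  Longitude: degrees = first 3 digits = 65, minutes = 59.8898; 65 + 59.8898/60 = 65.998163
  E → positive
Point 3:
  Lat: split at 2 digits → 56° and 20.0498′; 56 + 20.0498/60 = 56.334163
  N → positive
  λ: split at 3 digits → 020° and 9.8276′; 20 + 9.8276/60 = 20.163793
  W → negative
Point 4:
  Lat: split at 2 digits → 03° and 11.747′; 3 + 11.747/60 = 3.195783
  N ⇒ keep positive
  λ: split at 3 digits → 179° and 29.1597′; 179 + 29.1597/60 = 179.485995
  E → positive

1. 66.37446, 157.74117
2. -88.03085, 65.99816
3. 56.33416, -20.16379
4. 3.19578, 179.48600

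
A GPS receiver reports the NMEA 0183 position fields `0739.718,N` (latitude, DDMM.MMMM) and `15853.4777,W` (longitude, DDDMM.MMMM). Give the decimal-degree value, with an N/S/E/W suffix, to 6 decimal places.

7.661967° N, 158.891295° W

φ: degrees = first 2 digits = 7, minutes = 39.718; 7 + 39.718/60 = 7.6619667
λ: degrees = first 3 digits = 158, minutes = 53.4777; 158 + 53.4777/60 = 158.8912950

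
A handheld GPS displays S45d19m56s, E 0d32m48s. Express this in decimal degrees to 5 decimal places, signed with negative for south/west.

Latitude: 19′ + 56″ = 19.93333′; 45 + 19.93333/60 = 45.332222
S ⇒ negate
Longitude: 0° + 32/60 + 48/3600 = 0 + 0.533333 + 0.013333 = 0.546667
E ⇒ keep positive

-45.33222, 0.54667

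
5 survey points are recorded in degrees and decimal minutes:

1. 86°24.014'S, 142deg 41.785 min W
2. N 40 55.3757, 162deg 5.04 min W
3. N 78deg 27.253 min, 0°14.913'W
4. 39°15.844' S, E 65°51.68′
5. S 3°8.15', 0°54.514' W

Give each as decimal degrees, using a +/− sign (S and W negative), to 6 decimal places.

1. -86.400233, -142.696417
2. 40.922928, -162.084000
3. 78.454217, -0.248550
4. -39.264067, 65.861333
5. -3.135833, -0.908567

Point 1:
  Latitude: 86 + 24.014/60 = 86.4002333
  hemisphere S, so the sign is −
  Longitude: 142 + 41.785/60 = 142.6964167
  W ⇒ negate
Point 2:
  Latitude: 55.3757′ = 0.922928°; total 40.9229283
  N → positive
  Lon: 162 + 5.04/60 = 162.0840000
  W → negative
Point 3:
  Latitude: 78 + 27.253/60 = 78.4542167
  N ⇒ keep positive
  λ: 0 + 14.913/60 = 0.2485500
  W ⇒ negate
Point 4:
  φ: 15.844′ = 0.264067°; total 39.2640667
  S → negative
  λ: 65 + 51.68/60 = 65.8613333
  E ⇒ keep positive
Point 5:
  Lat: 3 + 8.15/60 = 3.1358333
  hemisphere S, so the sign is −
  λ: 0 + 54.514/60 = 0.9085667
  hemisphere W, so the sign is −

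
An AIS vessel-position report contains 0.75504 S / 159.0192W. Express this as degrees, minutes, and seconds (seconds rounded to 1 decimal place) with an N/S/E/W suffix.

0°45′18.1″ S, 159°01′9.1″ W

φ: 0.755040 × 60 = 45.30240′ → 45′, remainder × 60 = 18.144″
λ: whole degrees 159; 1.15200′ → 1′ and 9.120″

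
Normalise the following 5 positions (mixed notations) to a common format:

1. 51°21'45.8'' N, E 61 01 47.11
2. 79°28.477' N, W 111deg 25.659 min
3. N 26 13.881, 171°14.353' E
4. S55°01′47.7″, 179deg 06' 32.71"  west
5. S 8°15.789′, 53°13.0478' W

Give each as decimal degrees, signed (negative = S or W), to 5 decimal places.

1. 51.36272, 61.02975
2. 79.47462, -111.42765
3. 26.23135, 171.23922
4. -55.02992, -179.10909
5. -8.26315, -53.21746

Point 1:
  Latitude: 51 + 21/60 + 45.8/3600 = 51.362722
  N → positive
  Longitude: 61° + 1/60 + 47.11/3600 = 61 + 0.016667 + 0.013086 = 61.029753
  E → positive
Point 2:
  φ: 79 + 28.477/60 = 79.474617
  N ⇒ keep positive
  λ: 25.659′ = 0.427650°; total 111.427650
  W ⇒ negate
Point 3:
  φ: 26 + 13.881/60 = 26.231350
  N → positive
  Longitude: 14.353′ = 0.239217°; total 171.239217
  E ⇒ keep positive
Point 4:
  φ: 55 + 1/60 + 47.7/3600 = 55.029917
  S → negative
  Lon: 179° + 6/60 + 32.71/3600 = 179 + 0.100000 + 0.009086 = 179.109086
  W → negative
Point 5:
  Latitude: 8 + 15.789/60 = 8.263150
  hemisphere S, so the sign is −
  Longitude: 13.0478′ = 0.217463°; total 53.217463
  W ⇒ negate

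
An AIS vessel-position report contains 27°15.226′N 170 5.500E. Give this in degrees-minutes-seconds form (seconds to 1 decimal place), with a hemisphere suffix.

27°15′13.6″ N, 170°05′30.0″ E

Lat: 15.22600′ → 15′ and 0.22600 × 60 = 13.560″
Lon: fractional minutes 0.50000 × 60 = 30.000″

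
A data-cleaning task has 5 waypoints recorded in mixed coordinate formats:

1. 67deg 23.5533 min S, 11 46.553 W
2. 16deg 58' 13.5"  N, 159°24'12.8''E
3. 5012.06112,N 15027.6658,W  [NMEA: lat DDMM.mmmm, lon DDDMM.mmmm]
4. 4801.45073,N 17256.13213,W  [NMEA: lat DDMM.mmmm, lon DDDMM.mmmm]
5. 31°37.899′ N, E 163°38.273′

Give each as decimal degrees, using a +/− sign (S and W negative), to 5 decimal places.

1. -67.39256, -11.77588
2. 16.97042, 159.40356
3. 50.20102, -150.46110
4. 48.02418, -172.93554
5. 31.63165, 163.63788

Point 1:
  Lat: 23.5533′ = 0.392555°; total 67.392555
  S → negative
  Longitude: 46.553′ = 0.775883°; total 11.775883
  hemisphere W, so the sign is −
Point 2:
  Lat: 58′ + 13.5″ = 58.22500′; 16 + 58.22500/60 = 16.970417
  N → positive
  λ: 24′ + 12.8″ = 24.21333′; 159 + 24.21333/60 = 159.403556
  E ⇒ keep positive
Point 3:
  Latitude: degrees = first 2 digits = 50, minutes = 12.06112; 50 + 12.06112/60 = 50.201019
  N ⇒ keep positive
  Longitude: degrees = first 3 digits = 150, minutes = 27.6658; 150 + 27.6658/60 = 150.461097
  W → negative
Point 4:
  φ: split at 2 digits → 48° and 1.45073′; 48 + 1.45073/60 = 48.024179
  N → positive
  Lon: split at 3 digits → 172° and 56.13213′; 172 + 56.13213/60 = 172.935536
  W ⇒ negate
Point 5:
  Lat: 37.899′ = 0.631650°; total 31.631650
  N → positive
  λ: 163 + 38.273/60 = 163.637883
  E ⇒ keep positive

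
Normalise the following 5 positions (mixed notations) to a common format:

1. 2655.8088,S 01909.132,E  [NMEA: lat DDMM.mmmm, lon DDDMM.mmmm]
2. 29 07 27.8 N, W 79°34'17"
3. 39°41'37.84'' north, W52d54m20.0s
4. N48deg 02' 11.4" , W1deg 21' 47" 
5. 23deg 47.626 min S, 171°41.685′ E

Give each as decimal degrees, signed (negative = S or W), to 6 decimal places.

Point 1:
  φ: split at 2 digits → 26° and 55.8088′; 26 + 55.8088/60 = 26.9301467
  S ⇒ negate
  Longitude: split at 3 digits → 019° and 9.132′; 19 + 9.132/60 = 19.1522000
  E → positive
Point 2:
  Latitude: 29° + 7/60 + 27.8/3600 = 29 + 0.116667 + 0.007722 = 29.1243889
  N → positive
  λ: 79 + 34/60 + 17/3600 = 79.5713889
  W ⇒ negate
Point 3:
  Latitude: 39° + 41/60 + 37.84/3600 = 39 + 0.683333 + 0.010511 = 39.6938444
  N ⇒ keep positive
  Longitude: 52 + 54/60 + 20/3600 = 52.9055556
  W → negative
Point 4:
  φ: 2′ + 11.4″ = 2.19000′; 48 + 2.19000/60 = 48.0365000
  N → positive
  λ: 21′ + 47″ = 21.78333′; 1 + 21.78333/60 = 1.3630556
  W ⇒ negate
Point 5:
  Lat: 47.626′ = 0.793767°; total 23.7937667
  S ⇒ negate
  Lon: 41.685′ = 0.694750°; total 171.6947500
  E ⇒ keep positive

1. -26.930147, 19.152200
2. 29.124389, -79.571389
3. 39.693844, -52.905556
4. 48.036500, -1.363056
5. -23.793767, 171.694750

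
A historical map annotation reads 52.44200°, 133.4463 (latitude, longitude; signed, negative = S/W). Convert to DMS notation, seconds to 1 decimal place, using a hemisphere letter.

52°26′31.2″ N, 133°26′46.7″ E

Lat: 0.442000 × 60 = 26.52000′ → 26′, remainder × 60 = 31.200″
Lon: whole degrees 133; 26.77800′ → 26′ and 46.680″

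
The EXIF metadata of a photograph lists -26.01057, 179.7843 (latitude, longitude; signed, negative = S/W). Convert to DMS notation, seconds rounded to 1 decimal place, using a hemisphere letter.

26°00′38.1″ S, 179°47′3.5″ E

Latitude is negative → S; |value| = 26.010570
Latitude: 0.010570° → 0.63420′; 0.63420 × 60 = 38.052″
Lon: 0.784300° → 47.05800′; 0.05800 × 60 = 3.480″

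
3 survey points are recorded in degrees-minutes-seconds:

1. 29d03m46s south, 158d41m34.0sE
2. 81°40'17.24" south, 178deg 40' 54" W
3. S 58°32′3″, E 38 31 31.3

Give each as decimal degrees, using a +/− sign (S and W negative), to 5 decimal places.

Point 1:
  φ: 3′ + 46″ = 3.76667′; 29 + 3.76667/60 = 29.062778
  hemisphere S, so the sign is −
  Lon: 41′ + 34″ = 41.56667′; 158 + 41.56667/60 = 158.692778
  E ⇒ keep positive
Point 2:
  φ: 40′ + 17.24″ = 40.28733′; 81 + 40.28733/60 = 81.671456
  S → negative
  λ: 178 + 40/60 + 54/3600 = 178.681667
  hemisphere W, so the sign is −
Point 3:
  Lat: 58° + 32/60 + 3/3600 = 58 + 0.533333 + 0.000833 = 58.534167
  S → negative
  λ: 38° + 31/60 + 31.3/3600 = 38 + 0.516667 + 0.008694 = 38.525361
  E → positive

1. -29.06278, 158.69278
2. -81.67146, -178.68167
3. -58.53417, 38.52536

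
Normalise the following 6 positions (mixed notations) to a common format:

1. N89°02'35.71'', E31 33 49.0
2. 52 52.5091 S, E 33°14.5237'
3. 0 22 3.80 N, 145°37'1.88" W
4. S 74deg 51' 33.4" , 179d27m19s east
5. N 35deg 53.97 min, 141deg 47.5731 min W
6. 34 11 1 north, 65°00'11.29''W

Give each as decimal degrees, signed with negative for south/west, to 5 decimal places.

1. 89.04325, 31.56361
2. -52.87515, 33.24206
3. 0.36772, -145.61719
4. -74.85928, 179.45528
5. 35.89950, -141.79289
6. 34.18361, -65.00314

Point 1:
  φ: 89 + 2/60 + 35.71/3600 = 89.043253
  N → positive
  λ: 33′ + 49″ = 33.81667′; 31 + 33.81667/60 = 31.563611
  E ⇒ keep positive
Point 2:
  φ: 52.5091′ = 0.875152°; total 52.875152
  hemisphere S, so the sign is −
  Longitude: 14.5237′ = 0.242062°; total 33.242062
  E ⇒ keep positive
Point 3:
  Lat: 0° + 22/60 + 3.8/3600 = 0 + 0.366667 + 0.001056 = 0.367722
  N → positive
  Lon: 37′ + 1.88″ = 37.03133′; 145 + 37.03133/60 = 145.617189
  W → negative
Point 4:
  φ: 74° + 51/60 + 33.4/3600 = 74 + 0.850000 + 0.009278 = 74.859278
  S ⇒ negate
  λ: 179 + 27/60 + 19/3600 = 179.455278
  E ⇒ keep positive
Point 5:
  φ: 35 + 53.97/60 = 35.899500
  N ⇒ keep positive
  Lon: 141 + 47.5731/60 = 141.792885
  hemisphere W, so the sign is −
Point 6:
  Lat: 11′ + 1″ = 11.01667′; 34 + 11.01667/60 = 34.183611
  N ⇒ keep positive
  λ: 0′ + 11.29″ = 0.18817′; 65 + 0.18817/60 = 65.003136
  W → negative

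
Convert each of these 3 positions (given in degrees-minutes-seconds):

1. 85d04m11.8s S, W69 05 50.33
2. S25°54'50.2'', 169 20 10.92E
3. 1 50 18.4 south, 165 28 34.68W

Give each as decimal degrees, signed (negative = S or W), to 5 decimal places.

Point 1:
  Lat: 85° + 4/60 + 11.8/3600 = 85 + 0.066667 + 0.003278 = 85.069944
  S ⇒ negate
  Lon: 5′ + 50.33″ = 5.83883′; 69 + 5.83883/60 = 69.097314
  W → negative
Point 2:
  Lat: 25° + 54/60 + 50.2/3600 = 25 + 0.900000 + 0.013944 = 25.913944
  S → negative
  λ: 169° + 20/60 + 10.92/3600 = 169 + 0.333333 + 0.003033 = 169.336367
  E ⇒ keep positive
Point 3:
  Latitude: 50′ + 18.4″ = 50.30667′; 1 + 50.30667/60 = 1.838444
  S ⇒ negate
  Lon: 28′ + 34.68″ = 28.57800′; 165 + 28.57800/60 = 165.476300
  W → negative

1. -85.06994, -69.09731
2. -25.91394, 169.33637
3. -1.83844, -165.47630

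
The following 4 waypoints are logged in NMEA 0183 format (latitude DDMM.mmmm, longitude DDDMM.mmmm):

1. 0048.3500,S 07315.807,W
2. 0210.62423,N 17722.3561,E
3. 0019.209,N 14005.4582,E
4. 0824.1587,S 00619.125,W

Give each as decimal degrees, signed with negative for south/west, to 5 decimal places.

1. -0.80583, -73.26345
2. 2.17707, 177.37260
3. 0.32015, 140.09097
4. -8.40265, -6.31875

Point 1:
  φ: split at 2 digits → 00° and 48.35′; 0 + 48.35/60 = 0.805833
  hemisphere S, so the sign is −
  λ: split at 3 digits → 073° and 15.807′; 73 + 15.807/60 = 73.263450
  W → negative
Point 2:
  φ: split at 2 digits → 02° and 10.62423′; 2 + 10.62423/60 = 2.177071
  N ⇒ keep positive
  Lon: degrees = first 3 digits = 177, minutes = 22.3561; 177 + 22.3561/60 = 177.372602
  E ⇒ keep positive
Point 3:
  Lat: degrees = first 2 digits = 0, minutes = 19.209; 0 + 19.209/60 = 0.320150
  N → positive
  λ: split at 3 digits → 140° and 5.4582′; 140 + 5.4582/60 = 140.090970
  E → positive
Point 4:
  Lat: degrees = first 2 digits = 8, minutes = 24.1587; 8 + 24.1587/60 = 8.402645
  S ⇒ negate
  Lon: split at 3 digits → 006° and 19.125′; 6 + 19.125/60 = 6.318750
  W → negative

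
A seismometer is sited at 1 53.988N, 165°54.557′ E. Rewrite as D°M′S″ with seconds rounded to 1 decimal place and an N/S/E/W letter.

1°53′59.3″ N, 165°54′33.4″ E

Lat: 53.98800′ → 53′ and 0.98800 × 60 = 59.280″
λ: 54.55700′ → 54′ and 0.55700 × 60 = 33.420″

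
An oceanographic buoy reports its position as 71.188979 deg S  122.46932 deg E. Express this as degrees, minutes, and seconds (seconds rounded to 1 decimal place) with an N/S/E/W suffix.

Lat: whole degrees 71; 11.33874′ → 11′ and 20.324″
Longitude: 0.469320° → 28.15920′; 0.15920 × 60 = 9.552″

71°11′20.3″ S, 122°28′9.6″ E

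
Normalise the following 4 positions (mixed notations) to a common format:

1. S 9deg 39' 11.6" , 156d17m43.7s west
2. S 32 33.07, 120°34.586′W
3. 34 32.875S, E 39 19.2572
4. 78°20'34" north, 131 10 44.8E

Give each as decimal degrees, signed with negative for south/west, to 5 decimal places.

Point 1:
  φ: 9° + 39/60 + 11.6/3600 = 9 + 0.650000 + 0.003222 = 9.653222
  S ⇒ negate
  Lon: 17′ + 43.7″ = 17.72833′; 156 + 17.72833/60 = 156.295472
  hemisphere W, so the sign is −
Point 2:
  φ: 32 + 33.07/60 = 32.551167
  S ⇒ negate
  Lon: 120 + 34.586/60 = 120.576433
  W → negative
Point 3:
  φ: 32.875′ = 0.547917°; total 34.547917
  S → negative
  Longitude: 39 + 19.2572/60 = 39.320953
  E → positive
Point 4:
  Latitude: 78 + 20/60 + 34/3600 = 78.342778
  N → positive
  Lon: 131° + 10/60 + 44.8/3600 = 131 + 0.166667 + 0.012444 = 131.179111
  E → positive

1. -9.65322, -156.29547
2. -32.55117, -120.57643
3. -34.54792, 39.32095
4. 78.34278, 131.17911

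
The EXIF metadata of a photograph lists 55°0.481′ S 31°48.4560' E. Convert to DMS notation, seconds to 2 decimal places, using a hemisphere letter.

Lat: fractional minutes 0.48100 × 60 = 28.8600″
λ: 48.45600′ → 48′ and 0.45600 × 60 = 27.3600″

55°00′28.86″ S, 31°48′27.36″ E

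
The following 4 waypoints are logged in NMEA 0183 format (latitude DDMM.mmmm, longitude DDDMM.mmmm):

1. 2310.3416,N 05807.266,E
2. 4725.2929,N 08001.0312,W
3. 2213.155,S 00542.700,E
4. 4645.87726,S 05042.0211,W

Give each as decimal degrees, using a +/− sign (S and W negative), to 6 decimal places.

1. 23.172360, 58.121100
2. 47.421548, -80.017187
3. -22.219250, 5.711667
4. -46.764621, -50.700352

Point 1:
  Lat: split at 2 digits → 23° and 10.3416′; 23 + 10.3416/60 = 23.1723600
  N ⇒ keep positive
  λ: split at 3 digits → 058° and 7.266′; 58 + 7.266/60 = 58.1211000
  E ⇒ keep positive
Point 2:
  Latitude: split at 2 digits → 47° and 25.2929′; 47 + 25.2929/60 = 47.4215483
  N ⇒ keep positive
  λ: split at 3 digits → 080° and 1.0312′; 80 + 1.0312/60 = 80.0171867
  hemisphere W, so the sign is −
Point 3:
  φ: split at 2 digits → 22° and 13.155′; 22 + 13.155/60 = 22.2192500
  S ⇒ negate
  Longitude: degrees = first 3 digits = 5, minutes = 42.7; 5 + 42.7/60 = 5.7116667
  E → positive
Point 4:
  Lat: split at 2 digits → 46° and 45.87726′; 46 + 45.87726/60 = 46.7646210
  S ⇒ negate
  Lon: split at 3 digits → 050° and 42.0211′; 50 + 42.0211/60 = 50.7003517
  W → negative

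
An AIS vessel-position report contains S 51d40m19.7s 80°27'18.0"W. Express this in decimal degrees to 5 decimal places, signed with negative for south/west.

-51.67214, -80.45500

Lat: 40′ + 19.7″ = 40.32833′; 51 + 40.32833/60 = 51.672139
S → negative
λ: 80° + 27/60 + 18/3600 = 80 + 0.450000 + 0.005000 = 80.455000
W → negative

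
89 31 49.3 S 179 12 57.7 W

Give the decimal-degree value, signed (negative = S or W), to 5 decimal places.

-89.53036, -179.21603

Latitude: 89 + 31/60 + 49.3/3600 = 89.530361
S → negative
Longitude: 179 + 12/60 + 57.7/3600 = 179.216028
W → negative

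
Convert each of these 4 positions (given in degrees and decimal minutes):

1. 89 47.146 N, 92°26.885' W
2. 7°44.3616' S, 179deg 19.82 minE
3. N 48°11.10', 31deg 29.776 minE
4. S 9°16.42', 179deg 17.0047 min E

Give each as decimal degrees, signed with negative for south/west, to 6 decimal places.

1. 89.785767, -92.448083
2. -7.739360, 179.330333
3. 48.185000, 31.496267
4. -9.273667, 179.283412

Point 1:
  φ: 89 + 47.146/60 = 89.7857667
  N → positive
  Longitude: 92 + 26.885/60 = 92.4480833
  W ⇒ negate
Point 2:
  Lat: 7 + 44.3616/60 = 7.7393600
  hemisphere S, so the sign is −
  λ: 179 + 19.82/60 = 179.3303333
  E ⇒ keep positive
Point 3:
  Latitude: 11.1′ = 0.185000°; total 48.1850000
  N ⇒ keep positive
  Lon: 31 + 29.776/60 = 31.4962667
  E → positive
Point 4:
  φ: 9 + 16.42/60 = 9.2736667
  S → negative
  Longitude: 17.0047′ = 0.283412°; total 179.2834117
  E ⇒ keep positive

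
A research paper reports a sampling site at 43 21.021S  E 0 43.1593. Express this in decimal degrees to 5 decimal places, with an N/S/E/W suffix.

φ: 43 + 21.021/60 = 43.350350
Longitude: 0 + 43.1593/60 = 0.719322

43.35035° S, 0.71932° E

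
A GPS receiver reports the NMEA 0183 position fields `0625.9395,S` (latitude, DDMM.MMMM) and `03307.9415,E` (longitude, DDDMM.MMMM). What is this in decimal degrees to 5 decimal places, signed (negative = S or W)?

-6.43233, 33.13236

Lat: degrees = first 2 digits = 6, minutes = 25.9395; 6 + 25.9395/60 = 6.432325
S ⇒ negate
Longitude: degrees = first 3 digits = 33, minutes = 7.9415; 33 + 7.9415/60 = 33.132358
E ⇒ keep positive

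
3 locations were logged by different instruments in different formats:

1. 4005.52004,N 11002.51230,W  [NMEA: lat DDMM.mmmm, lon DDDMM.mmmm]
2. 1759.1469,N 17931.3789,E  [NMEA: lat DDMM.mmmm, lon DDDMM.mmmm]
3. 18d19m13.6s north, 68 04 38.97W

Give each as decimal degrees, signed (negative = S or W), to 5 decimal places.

1. 40.09200, -110.04187
2. 17.98578, 179.52298
3. 18.32044, -68.07749

Point 1:
  Latitude: split at 2 digits → 40° and 5.52004′; 40 + 5.52004/60 = 40.092001
  N → positive
  λ: split at 3 digits → 110° and 2.5123′; 110 + 2.5123/60 = 110.041872
  W ⇒ negate
Point 2:
  Latitude: split at 2 digits → 17° and 59.1469′; 17 + 59.1469/60 = 17.985782
  N → positive
  Longitude: split at 3 digits → 179° and 31.3789′; 179 + 31.3789/60 = 179.522982
  E ⇒ keep positive
Point 3:
  Latitude: 18 + 19/60 + 13.6/3600 = 18.320444
  N ⇒ keep positive
  Longitude: 68° + 4/60 + 38.97/3600 = 68 + 0.066667 + 0.010825 = 68.077492
  W ⇒ negate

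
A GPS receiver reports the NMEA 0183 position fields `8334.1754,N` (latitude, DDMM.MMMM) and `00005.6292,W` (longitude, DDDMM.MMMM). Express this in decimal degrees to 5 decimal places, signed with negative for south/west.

φ: split at 2 digits → 83° and 34.1754′; 83 + 34.1754/60 = 83.569590
N ⇒ keep positive
λ: split at 3 digits → 000° and 5.6292′; 0 + 5.6292/60 = 0.093820
W → negative

83.56959, -0.09382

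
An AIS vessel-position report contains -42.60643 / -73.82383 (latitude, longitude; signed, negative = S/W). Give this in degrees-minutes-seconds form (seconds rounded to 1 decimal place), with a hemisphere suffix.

42°36′23.1″ S, 73°49′25.8″ W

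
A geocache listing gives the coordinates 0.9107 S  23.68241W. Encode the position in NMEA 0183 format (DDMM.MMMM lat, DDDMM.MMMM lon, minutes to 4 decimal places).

0054.6420,S / 02340.9446,W

Lat: fractional part 0.910700 → 54.642000 minutes
λ: 23° + 0.682410 × 60 = 23° 40.944600′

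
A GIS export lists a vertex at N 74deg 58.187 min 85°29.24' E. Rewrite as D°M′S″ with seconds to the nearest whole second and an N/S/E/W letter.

φ: fractional minutes 0.18700 × 60 = 11.22″
λ: 29.24000′ → 29′ and 0.24000 × 60 = 14.40″

74°58′11″ N, 85°29′14″ E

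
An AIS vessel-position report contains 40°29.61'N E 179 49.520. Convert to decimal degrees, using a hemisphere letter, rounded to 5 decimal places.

40.49350° N, 179.82533° E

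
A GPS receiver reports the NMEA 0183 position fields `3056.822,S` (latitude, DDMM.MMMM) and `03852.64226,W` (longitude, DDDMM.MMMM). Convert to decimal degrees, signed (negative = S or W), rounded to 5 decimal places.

-30.94703, -38.87737

Lat: degrees = first 2 digits = 30, minutes = 56.822; 30 + 56.822/60 = 30.947033
hemisphere S, so the sign is −
Lon: degrees = first 3 digits = 38, minutes = 52.64226; 38 + 52.64226/60 = 38.877371
W → negative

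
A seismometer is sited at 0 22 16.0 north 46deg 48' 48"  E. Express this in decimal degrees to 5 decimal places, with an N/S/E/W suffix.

0.37111° N, 46.81333° E

φ: 22′ + 16″ = 22.26667′; 0 + 22.26667/60 = 0.371111
Lon: 46 + 48/60 + 48/3600 = 46.813333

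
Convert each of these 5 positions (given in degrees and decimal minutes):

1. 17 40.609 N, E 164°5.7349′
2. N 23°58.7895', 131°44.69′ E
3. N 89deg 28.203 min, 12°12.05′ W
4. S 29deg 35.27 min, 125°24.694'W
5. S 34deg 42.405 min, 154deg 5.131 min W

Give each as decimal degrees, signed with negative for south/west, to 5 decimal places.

Point 1:
  Lat: 17 + 40.609/60 = 17.676817
  N ⇒ keep positive
  Longitude: 5.7349′ = 0.095582°; total 164.095582
  E ⇒ keep positive
Point 2:
  φ: 58.7895′ = 0.979825°; total 23.979825
  N ⇒ keep positive
  λ: 44.69′ = 0.744833°; total 131.744833
  E → positive
Point 3:
  Lat: 89 + 28.203/60 = 89.470050
  N → positive
  λ: 12 + 12.05/60 = 12.200833
  hemisphere W, so the sign is −
Point 4:
  φ: 29 + 35.27/60 = 29.587833
  S ⇒ negate
  Longitude: 125 + 24.694/60 = 125.411567
  W → negative
Point 5:
  Latitude: 34 + 42.405/60 = 34.706750
  S ⇒ negate
  Lon: 154 + 5.131/60 = 154.085517
  W ⇒ negate

1. 17.67682, 164.09558
2. 23.97983, 131.74483
3. 89.47005, -12.20083
4. -29.58783, -125.41157
5. -34.70675, -154.08552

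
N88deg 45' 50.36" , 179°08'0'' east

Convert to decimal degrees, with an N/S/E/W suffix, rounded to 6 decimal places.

88.763989° N, 179.133333° E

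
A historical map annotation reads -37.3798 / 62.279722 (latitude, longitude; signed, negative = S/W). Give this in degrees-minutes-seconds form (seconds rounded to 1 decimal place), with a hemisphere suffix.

37°22′47.3″ S, 62°16′47.0″ E

Latitude is negative → S; |value| = 37.379800
φ: 0.379800 × 60 = 22.78800′ → 22′, remainder × 60 = 47.280″
λ: 0.279722° → 16.78332′; 0.78332 × 60 = 46.999″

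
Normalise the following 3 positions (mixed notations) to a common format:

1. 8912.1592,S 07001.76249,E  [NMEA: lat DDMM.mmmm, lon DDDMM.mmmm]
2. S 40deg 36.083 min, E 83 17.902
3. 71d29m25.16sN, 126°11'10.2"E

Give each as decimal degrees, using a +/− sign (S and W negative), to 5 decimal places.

1. -89.20265, 70.02937
2. -40.60138, 83.29837
3. 71.49032, 126.18617

Point 1:
  Lat: degrees = first 2 digits = 89, minutes = 12.1592; 89 + 12.1592/60 = 89.202653
  S ⇒ negate
  Longitude: degrees = first 3 digits = 70, minutes = 1.76249; 70 + 1.76249/60 = 70.029375
  E → positive
Point 2:
  Latitude: 40 + 36.083/60 = 40.601383
  S ⇒ negate
  Lon: 17.902′ = 0.298367°; total 83.298367
  E ⇒ keep positive
Point 3:
  φ: 71 + 29/60 + 25.16/3600 = 71.490322
  N ⇒ keep positive
  λ: 126° + 11/60 + 10.2/3600 = 126 + 0.183333 + 0.002833 = 126.186167
  E → positive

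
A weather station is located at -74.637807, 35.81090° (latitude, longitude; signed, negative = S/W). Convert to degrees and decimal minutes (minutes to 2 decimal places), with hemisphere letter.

74° 38.27′ S, 35° 48.65′ E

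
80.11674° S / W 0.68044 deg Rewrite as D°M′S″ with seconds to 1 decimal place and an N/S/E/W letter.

80°07′0.3″ S, 0°40′49.6″ W

φ: 0.116740° → 7.00440′; 0.00440 × 60 = 0.264″
Lon: whole degrees 0; 40.82640′ → 40′ and 49.584″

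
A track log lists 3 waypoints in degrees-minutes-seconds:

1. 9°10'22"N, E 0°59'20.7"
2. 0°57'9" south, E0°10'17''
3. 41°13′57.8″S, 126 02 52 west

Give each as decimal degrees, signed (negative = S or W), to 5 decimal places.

Point 1:
  Lat: 9 + 10/60 + 22/3600 = 9.172778
  N → positive
  Lon: 0 + 59/60 + 20.7/3600 = 0.989083
  E → positive
Point 2:
  φ: 0 + 57/60 + 9/3600 = 0.952500
  S ⇒ negate
  Longitude: 10′ + 17″ = 10.28333′; 0 + 10.28333/60 = 0.171389
  E ⇒ keep positive
Point 3:
  Lat: 13′ + 57.8″ = 13.96333′; 41 + 13.96333/60 = 41.232722
  S → negative
  Longitude: 2′ + 52″ = 2.86667′; 126 + 2.86667/60 = 126.047778
  hemisphere W, so the sign is −

1. 9.17278, 0.98908
2. -0.95250, 0.17139
3. -41.23272, -126.04778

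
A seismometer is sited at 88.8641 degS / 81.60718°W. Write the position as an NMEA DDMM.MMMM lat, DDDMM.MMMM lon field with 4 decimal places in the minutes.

8851.8460,S / 08136.4308,W

Latitude: 88° + 0.864100 × 60 = 88° 51.846000′
λ: fractional part 0.607180 → 36.430800 minutes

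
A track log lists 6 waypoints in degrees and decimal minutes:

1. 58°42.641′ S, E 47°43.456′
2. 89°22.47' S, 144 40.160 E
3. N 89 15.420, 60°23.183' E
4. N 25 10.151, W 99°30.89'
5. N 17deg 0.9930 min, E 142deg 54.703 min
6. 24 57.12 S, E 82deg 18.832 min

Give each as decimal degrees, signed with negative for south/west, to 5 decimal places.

Point 1:
  Lat: 42.641′ = 0.710683°; total 58.710683
  hemisphere S, so the sign is −
  Longitude: 43.456′ = 0.724267°; total 47.724267
  E → positive
Point 2:
  Lat: 22.47′ = 0.374500°; total 89.374500
  hemisphere S, so the sign is −
  Longitude: 144 + 40.16/60 = 144.669333
  E ⇒ keep positive
Point 3:
  Lat: 89 + 15.42/60 = 89.257000
  N ⇒ keep positive
  λ: 23.183′ = 0.386383°; total 60.386383
  E ⇒ keep positive
Point 4:
  Latitude: 25 + 10.151/60 = 25.169183
  N → positive
  Longitude: 99 + 30.89/60 = 99.514833
  W → negative
Point 5:
  Lat: 0.993′ = 0.016550°; total 17.016550
  N → positive
  Longitude: 142 + 54.703/60 = 142.911717
  E → positive
Point 6:
  Latitude: 57.12′ = 0.952000°; total 24.952000
  hemisphere S, so the sign is −
  Lon: 82 + 18.832/60 = 82.313867
  E → positive

1. -58.71068, 47.72427
2. -89.37450, 144.66933
3. 89.25700, 60.38638
4. 25.16918, -99.51483
5. 17.01655, 142.91172
6. -24.95200, 82.31387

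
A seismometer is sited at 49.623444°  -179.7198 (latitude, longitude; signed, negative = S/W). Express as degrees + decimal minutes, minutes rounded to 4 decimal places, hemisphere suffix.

49° 37.4066′ N, 179° 43.1880′ W

Latitude: fractional part 0.623444 → 37.406640 minutes
Longitude is negative → W; |value| = 179.719800
Lon: 179° + 0.719800 × 60 = 179° 43.188000′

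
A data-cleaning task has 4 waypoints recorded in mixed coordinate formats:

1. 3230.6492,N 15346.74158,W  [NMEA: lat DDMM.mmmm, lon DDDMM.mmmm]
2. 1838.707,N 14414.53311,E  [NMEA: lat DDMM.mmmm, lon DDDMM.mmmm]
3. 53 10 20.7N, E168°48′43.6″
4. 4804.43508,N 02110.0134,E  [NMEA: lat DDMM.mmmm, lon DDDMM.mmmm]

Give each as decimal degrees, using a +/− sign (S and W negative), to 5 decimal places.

1. 32.51082, -153.77903
2. 18.64512, 144.24222
3. 53.17242, 168.81211
4. 48.07392, 21.16689

Point 1:
  Lat: degrees = first 2 digits = 32, minutes = 30.6492; 32 + 30.6492/60 = 32.510820
  N → positive
  λ: degrees = first 3 digits = 153, minutes = 46.74158; 153 + 46.74158/60 = 153.779026
  W → negative
Point 2:
  Latitude: degrees = first 2 digits = 18, minutes = 38.707; 18 + 38.707/60 = 18.645117
  N → positive
  λ: degrees = first 3 digits = 144, minutes = 14.53311; 144 + 14.53311/60 = 144.242219
  E → positive
Point 3:
  φ: 10′ + 20.7″ = 10.34500′; 53 + 10.34500/60 = 53.172417
  N → positive
  Longitude: 168 + 48/60 + 43.6/3600 = 168.812111
  E → positive
Point 4:
  φ: degrees = first 2 digits = 48, minutes = 4.43508; 48 + 4.43508/60 = 48.073918
  N ⇒ keep positive
  λ: split at 3 digits → 021° and 10.0134′; 21 + 10.0134/60 = 21.166890
  E → positive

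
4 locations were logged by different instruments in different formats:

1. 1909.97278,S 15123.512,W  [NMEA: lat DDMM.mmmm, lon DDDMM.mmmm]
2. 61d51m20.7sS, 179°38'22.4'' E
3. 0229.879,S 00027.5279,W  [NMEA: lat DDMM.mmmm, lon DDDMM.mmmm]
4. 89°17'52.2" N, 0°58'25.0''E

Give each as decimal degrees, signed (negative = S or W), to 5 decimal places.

Point 1:
  Lat: degrees = first 2 digits = 19, minutes = 9.97278; 19 + 9.97278/60 = 19.166213
  S ⇒ negate
  Lon: degrees = first 3 digits = 151, minutes = 23.512; 151 + 23.512/60 = 151.391867
  W ⇒ negate
Point 2:
  Lat: 51′ + 20.7″ = 51.34500′; 61 + 51.34500/60 = 61.855750
  S ⇒ negate
  Lon: 38′ + 22.4″ = 38.37333′; 179 + 38.37333/60 = 179.639556
  E ⇒ keep positive
Point 3:
  φ: split at 2 digits → 02° and 29.879′; 2 + 29.879/60 = 2.497983
  hemisphere S, so the sign is −
  Lon: split at 3 digits → 000° and 27.5279′; 0 + 27.5279/60 = 0.458798
  W ⇒ negate
Point 4:
  Lat: 17′ + 52.2″ = 17.87000′; 89 + 17.87000/60 = 89.297833
  N → positive
  λ: 58′ + 25″ = 58.41667′; 0 + 58.41667/60 = 0.973611
  E ⇒ keep positive

1. -19.16621, -151.39187
2. -61.85575, 179.63956
3. -2.49798, -0.45880
4. 89.29783, 0.97361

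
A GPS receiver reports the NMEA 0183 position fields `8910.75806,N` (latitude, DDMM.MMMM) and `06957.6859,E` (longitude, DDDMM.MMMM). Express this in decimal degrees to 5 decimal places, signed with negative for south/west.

89.17930, 69.96143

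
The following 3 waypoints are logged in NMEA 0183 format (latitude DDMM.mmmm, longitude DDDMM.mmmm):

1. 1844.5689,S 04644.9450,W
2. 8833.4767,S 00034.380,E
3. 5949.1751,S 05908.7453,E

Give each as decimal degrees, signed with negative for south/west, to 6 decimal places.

1. -18.742815, -46.749083
2. -88.557945, 0.573000
3. -59.819585, 59.145755

Point 1:
  Latitude: split at 2 digits → 18° and 44.5689′; 18 + 44.5689/60 = 18.7428150
  S → negative
  Longitude: split at 3 digits → 046° and 44.945′; 46 + 44.945/60 = 46.7490833
  hemisphere W, so the sign is −
Point 2:
  Latitude: split at 2 digits → 88° and 33.4767′; 88 + 33.4767/60 = 88.5579450
  S → negative
  λ: degrees = first 3 digits = 0, minutes = 34.38; 0 + 34.38/60 = 0.5730000
  E → positive
Point 3:
  Lat: split at 2 digits → 59° and 49.1751′; 59 + 49.1751/60 = 59.8195850
  S ⇒ negate
  λ: degrees = first 3 digits = 59, minutes = 8.7453; 59 + 8.7453/60 = 59.1457550
  E ⇒ keep positive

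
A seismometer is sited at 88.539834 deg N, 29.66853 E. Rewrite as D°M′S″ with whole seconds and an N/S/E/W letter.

88°32′23″ N, 29°40′7″ E

Lat: 0.539834 × 60 = 32.39004′ → 32′, remainder × 60 = 23.40″
Longitude: whole degrees 29; 40.11180′ → 40′ and 6.71″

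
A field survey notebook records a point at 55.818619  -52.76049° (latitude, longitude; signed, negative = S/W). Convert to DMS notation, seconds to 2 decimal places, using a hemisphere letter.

55°49′7.03″ N, 52°45′37.76″ W

Lat: whole degrees 55; 49.11714′ → 49′ and 7.0284″
Longitude is negative → W; |value| = 52.760490
Longitude: 0.760490° → 45.62940′; 0.62940 × 60 = 37.7640″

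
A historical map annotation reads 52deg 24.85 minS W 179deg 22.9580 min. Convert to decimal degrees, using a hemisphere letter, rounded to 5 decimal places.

52.41417° S, 179.38263° W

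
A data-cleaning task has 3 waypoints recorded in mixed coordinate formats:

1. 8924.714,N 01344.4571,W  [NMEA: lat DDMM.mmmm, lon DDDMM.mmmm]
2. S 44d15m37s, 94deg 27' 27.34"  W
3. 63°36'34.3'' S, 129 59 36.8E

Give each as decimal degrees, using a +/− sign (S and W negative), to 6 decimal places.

Point 1:
  Latitude: split at 2 digits → 89° and 24.714′; 89 + 24.714/60 = 89.4119000
  N → positive
  Longitude: split at 3 digits → 013° and 44.4571′; 13 + 44.4571/60 = 13.7409517
  W ⇒ negate
Point 2:
  Lat: 15′ + 37″ = 15.61667′; 44 + 15.61667/60 = 44.2602778
  S → negative
  Lon: 94° + 27/60 + 27.34/3600 = 94 + 0.450000 + 0.007594 = 94.4575944
  W → negative
Point 3:
  φ: 63 + 36/60 + 34.3/3600 = 63.6095278
  hemisphere S, so the sign is −
  Lon: 59′ + 36.8″ = 59.61333′; 129 + 59.61333/60 = 129.9935556
  E → positive

1. 89.411900, -13.740952
2. -44.260278, -94.457594
3. -63.609528, 129.993556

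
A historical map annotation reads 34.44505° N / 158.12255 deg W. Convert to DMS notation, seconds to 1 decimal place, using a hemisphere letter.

34°26′42.2″ N, 158°07′21.2″ W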